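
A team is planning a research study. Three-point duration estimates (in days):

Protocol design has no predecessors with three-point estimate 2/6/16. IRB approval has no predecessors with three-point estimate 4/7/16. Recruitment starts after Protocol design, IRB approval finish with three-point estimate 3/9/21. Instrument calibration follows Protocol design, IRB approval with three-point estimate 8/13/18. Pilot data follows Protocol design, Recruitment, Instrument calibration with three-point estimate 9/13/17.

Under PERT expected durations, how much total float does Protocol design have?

1 days

te_Protocol design = (2 + 4·6 + 16)/6 = 42/6 = 7
te_IRB approval = (4 + 4·7 + 16)/6 = 48/6 = 8
te_Recruitment = (3 + 4·9 + 21)/6 = 60/6 = 10
te_Instrument calibration = (8 + 4·13 + 18)/6 = 78/6 = 13
te_Pilot data = (9 + 4·13 + 17)/6 = 78/6 = 13

Forward pass:
ES_Protocol design = 0; EF_Protocol design = 7
ES_IRB approval = 0; EF_IRB approval = 8
ES_Recruitment = max(EF_Protocol design=7, EF_IRB approval=8) = 8; EF_Recruitment = 8+10 = 18
ES_Instrument calibration = max(EF_Protocol design=7, EF_IRB approval=8) = 8; EF_Instrument calibration = 8+13 = 21
ES_Pilot data = max(EF_Protocol design=7, EF_Recruitment=18, EF_Instrument calibration=21) = 21; EF_Pilot data = 21+13 = 34
Expected project duration μ = 34 days. Critical path: IRB approval → Instrument calibration → Pilot data.

Backward pass:
LF_Pilot data = 34; LS_Pilot data = 34−13 = 21
LF_Instrument calibration = LS_Pilot data = 21; LS_Instrument calibration = 21−13 = 8
LF_Recruitment = LS_Pilot data = 21; LS_Recruitment = 21−10 = 11
LF_IRB approval = min(LS_Recruitment=11, LS_Instrument calibration=8) = 8; LS_IRB approval = 8−8 = 0
LF_Protocol design = min(LS_Recruitment=11, LS_Instrument calibration=8, LS_Pilot data=21) = 8; LS_Protocol design = 8−7 = 1
Slack_Protocol design = LS_Protocol design − ES_Protocol design = 1 − 0 = 1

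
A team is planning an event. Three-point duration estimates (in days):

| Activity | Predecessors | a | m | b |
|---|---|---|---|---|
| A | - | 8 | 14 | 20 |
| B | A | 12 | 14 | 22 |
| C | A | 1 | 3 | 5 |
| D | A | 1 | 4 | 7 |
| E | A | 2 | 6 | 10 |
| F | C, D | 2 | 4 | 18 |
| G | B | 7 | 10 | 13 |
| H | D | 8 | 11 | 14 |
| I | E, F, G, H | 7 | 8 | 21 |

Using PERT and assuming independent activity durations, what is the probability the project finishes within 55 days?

0.951

te_A = (8 + 4·14 + 20)/6 = 84/6 = 14; σ²_A = ((20−8)/6)² = 4.000
te_B = (12 + 4·14 + 22)/6 = 90/6 = 15; σ²_B = ((22−12)/6)² = 2.778
te_C = (1 + 4·3 + 5)/6 = 18/6 = 3; σ²_C = ((5−1)/6)² = 0.444
te_D = (1 + 4·4 + 7)/6 = 24/6 = 4; σ²_D = ((7−1)/6)² = 1.000
te_E = (2 + 4·6 + 10)/6 = 36/6 = 6; σ²_E = ((10−2)/6)² = 1.778
te_F = (2 + 4·4 + 18)/6 = 36/6 = 6; σ²_F = ((18−2)/6)² = 7.111
te_G = (7 + 4·10 + 13)/6 = 60/6 = 10; σ²_G = ((13−7)/6)² = 1.000
te_H = (8 + 4·11 + 14)/6 = 66/6 = 11; σ²_H = ((14−8)/6)² = 1.000
te_I = (7 + 4·8 + 21)/6 = 60/6 = 10; σ²_I = ((21−7)/6)² = 5.444

Forward pass:
ES_A = 0; EF_A = 14
ES_B = 14; EF_B = 14+15 = 29
ES_C = 14; EF_C = 14+3 = 17
ES_D = 14; EF_D = 14+4 = 18
ES_E = 14; EF_E = 14+6 = 20
ES_F = max(EF_C=17, EF_D=18) = 18; EF_F = 18+6 = 24
ES_G = 29; EF_G = 29+10 = 39
ES_H = 18; EF_H = 18+11 = 29
ES_I = max(EF_E=20, EF_F=24, EF_G=39, EF_H=29) = 39; EF_I = 39+10 = 49
Expected project duration μ = 49 days. Critical path: A → B → G → I.

Variance along critical path = 4.000 + 2.778 + 1.000 + 5.444 = 13.222; σ = √13.222 = 3.636 days.
Z = (55 − 49) / 3.636 = 1.650
P(T ≤ 55) = Φ(1.650) ≈ 0.951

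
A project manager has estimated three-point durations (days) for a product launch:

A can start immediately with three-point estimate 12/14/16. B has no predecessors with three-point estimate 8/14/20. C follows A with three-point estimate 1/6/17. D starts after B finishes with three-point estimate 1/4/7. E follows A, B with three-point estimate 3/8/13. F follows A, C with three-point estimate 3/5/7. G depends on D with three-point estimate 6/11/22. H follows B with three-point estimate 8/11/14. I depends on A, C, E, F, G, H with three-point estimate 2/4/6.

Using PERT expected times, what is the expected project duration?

34 days

te_A = (12 + 4·14 + 16)/6 = 84/6 = 14
te_B = (8 + 4·14 + 20)/6 = 84/6 = 14
te_C = (1 + 4·6 + 17)/6 = 42/6 = 7
te_D = (1 + 4·4 + 7)/6 = 24/6 = 4
te_E = (3 + 4·8 + 13)/6 = 48/6 = 8
te_F = (3 + 4·5 + 7)/6 = 30/6 = 5
te_G = (6 + 4·11 + 22)/6 = 72/6 = 12
te_H = (8 + 4·11 + 14)/6 = 66/6 = 11
te_I = (2 + 4·4 + 6)/6 = 24/6 = 4

Forward pass:
ES_A = 0; EF_A = 14
ES_B = 0; EF_B = 14
ES_C = 14; EF_C = 14+7 = 21
ES_D = 14; EF_D = 14+4 = 18
ES_E = max(EF_A=14, EF_B=14) = 14; EF_E = 14+8 = 22
ES_F = max(EF_A=14, EF_C=21) = 21; EF_F = 21+5 = 26
ES_G = 18; EF_G = 18+12 = 30
ES_H = 14; EF_H = 14+11 = 25
ES_I = max(EF_A=14, EF_C=21, EF_E=22, EF_F=26, EF_G=30, EF_H=25) = 30; EF_I = 30+4 = 34
Expected project duration μ = 34 days. Critical path: B → D → G → I.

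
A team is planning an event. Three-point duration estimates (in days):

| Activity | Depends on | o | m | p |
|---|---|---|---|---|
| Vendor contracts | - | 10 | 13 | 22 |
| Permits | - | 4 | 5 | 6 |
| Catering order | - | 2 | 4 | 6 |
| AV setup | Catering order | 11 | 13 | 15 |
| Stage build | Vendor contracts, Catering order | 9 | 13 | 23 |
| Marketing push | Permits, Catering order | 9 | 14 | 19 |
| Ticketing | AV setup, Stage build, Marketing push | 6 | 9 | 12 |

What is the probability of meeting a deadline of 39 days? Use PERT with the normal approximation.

te_Vendor contracts = (10 + 4·13 + 22)/6 = 84/6 = 14; σ²_Vendor contracts = ((22−10)/6)² = 4.000
te_Permits = (4 + 4·5 + 6)/6 = 30/6 = 5; σ²_Permits = ((6−4)/6)² = 0.111
te_Catering order = (2 + 4·4 + 6)/6 = 24/6 = 4; σ²_Catering order = ((6−2)/6)² = 0.444
te_AV setup = (11 + 4·13 + 15)/6 = 78/6 = 13; σ²_AV setup = ((15−11)/6)² = 0.444
te_Stage build = (9 + 4·13 + 23)/6 = 84/6 = 14; σ²_Stage build = ((23−9)/6)² = 5.444
te_Marketing push = (9 + 4·14 + 19)/6 = 84/6 = 14; σ²_Marketing push = ((19−9)/6)² = 2.778
te_Ticketing = (6 + 4·9 + 12)/6 = 54/6 = 9; σ²_Ticketing = ((12−6)/6)² = 1.000

Forward pass:
ES_Vendor contracts = 0; EF_Vendor contracts = 14
ES_Permits = 0; EF_Permits = 5
ES_Catering order = 0; EF_Catering order = 4
ES_AV setup = 4; EF_AV setup = 4+13 = 17
ES_Stage build = max(EF_Vendor contracts=14, EF_Catering order=4) = 14; EF_Stage build = 14+14 = 28
ES_Marketing push = max(EF_Permits=5, EF_Catering order=4) = 5; EF_Marketing push = 5+14 = 19
ES_Ticketing = max(EF_AV setup=17, EF_Stage build=28, EF_Marketing push=19) = 28; EF_Ticketing = 28+9 = 37
Expected project duration μ = 37 days. Critical path: Vendor contracts → Stage build → Ticketing.

Variance along critical path = 4.000 + 5.444 + 1.000 = 10.444; σ = √10.444 = 3.232 days.
Z = (39 − 37) / 3.232 = 0.619
P(T ≤ 39) = Φ(0.619) ≈ 0.732

0.732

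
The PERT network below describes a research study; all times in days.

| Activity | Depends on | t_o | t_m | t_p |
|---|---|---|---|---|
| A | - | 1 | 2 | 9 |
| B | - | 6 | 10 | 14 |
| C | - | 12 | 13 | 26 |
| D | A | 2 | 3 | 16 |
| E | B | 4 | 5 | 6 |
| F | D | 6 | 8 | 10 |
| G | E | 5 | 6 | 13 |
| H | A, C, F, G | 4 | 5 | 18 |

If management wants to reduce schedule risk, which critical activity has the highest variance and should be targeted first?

te_A = (1 + 4·2 + 9)/6 = 18/6 = 3; σ²_A = ((9−1)/6)² = 1.778
te_B = (6 + 4·10 + 14)/6 = 60/6 = 10; σ²_B = ((14−6)/6)² = 1.778
te_C = (12 + 4·13 + 26)/6 = 90/6 = 15; σ²_C = ((26−12)/6)² = 5.444
te_D = (2 + 4·3 + 16)/6 = 30/6 = 5; σ²_D = ((16−2)/6)² = 5.444
te_E = (4 + 4·5 + 6)/6 = 30/6 = 5; σ²_E = ((6−4)/6)² = 0.111
te_F = (6 + 4·8 + 10)/6 = 48/6 = 8; σ²_F = ((10−6)/6)² = 0.444
te_G = (5 + 4·6 + 13)/6 = 42/6 = 7; σ²_G = ((13−5)/6)² = 1.778
te_H = (4 + 4·5 + 18)/6 = 42/6 = 7; σ²_H = ((18−4)/6)² = 5.444

Forward pass:
ES_A = 0; EF_A = 3
ES_B = 0; EF_B = 10
ES_C = 0; EF_C = 15
ES_D = 3; EF_D = 3+5 = 8
ES_E = 10; EF_E = 10+5 = 15
ES_F = 8; EF_F = 8+8 = 16
ES_G = 15; EF_G = 15+7 = 22
ES_H = max(EF_A=3, EF_C=15, EF_F=16, EF_G=22) = 22; EF_H = 22+7 = 29
Expected project duration μ = 29 days. Critical path: B → E → G → H.

Variances on critical path: σ²_B=1.778, σ²_E=0.111, σ²_G=1.778, σ²_H=5.444.
Largest is σ²_H = 5.444.

H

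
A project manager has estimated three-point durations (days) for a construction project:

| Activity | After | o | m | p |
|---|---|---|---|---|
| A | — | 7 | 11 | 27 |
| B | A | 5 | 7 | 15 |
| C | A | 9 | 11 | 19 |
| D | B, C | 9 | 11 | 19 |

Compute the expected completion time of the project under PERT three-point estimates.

te_A = (7 + 4·11 + 27)/6 = 78/6 = 13
te_B = (5 + 4·7 + 15)/6 = 48/6 = 8
te_C = (9 + 4·11 + 19)/6 = 72/6 = 12
te_D = (9 + 4·11 + 19)/6 = 72/6 = 12

Forward pass:
ES_A = 0; EF_A = 13
ES_B = 13; EF_B = 13+8 = 21
ES_C = 13; EF_C = 13+12 = 25
ES_D = max(EF_B=21, EF_C=25) = 25; EF_D = 25+12 = 37
Expected project duration μ = 37 days. Critical path: A → C → D.

37 days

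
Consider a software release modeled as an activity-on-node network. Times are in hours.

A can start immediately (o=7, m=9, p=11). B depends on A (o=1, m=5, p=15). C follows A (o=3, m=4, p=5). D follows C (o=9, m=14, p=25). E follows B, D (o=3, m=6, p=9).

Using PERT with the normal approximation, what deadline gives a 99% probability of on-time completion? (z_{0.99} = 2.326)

te_A = (7 + 4·9 + 11)/6 = 54/6 = 9; σ²_A = ((11−7)/6)² = 0.444
te_B = (1 + 4·5 + 15)/6 = 36/6 = 6; σ²_B = ((15−1)/6)² = 5.444
te_C = (3 + 4·4 + 5)/6 = 24/6 = 4; σ²_C = ((5−3)/6)² = 0.111
te_D = (9 + 4·14 + 25)/6 = 90/6 = 15; σ²_D = ((25−9)/6)² = 7.111
te_E = (3 + 4·6 + 9)/6 = 36/6 = 6; σ²_E = ((9−3)/6)² = 1.000

Forward pass:
ES_A = 0; EF_A = 9
ES_B = 9; EF_B = 9+6 = 15
ES_C = 9; EF_C = 9+4 = 13
ES_D = 13; EF_D = 13+15 = 28
ES_E = max(EF_B=15, EF_D=28) = 28; EF_E = 28+6 = 34
Expected project duration μ = 34 hours. Critical path: A → C → D → E.

Variance along critical path = 0.444 + 0.111 + 7.111 + 1.000 = 8.667; σ = 2.944 hours.
D = μ + z·σ = 34 + 2.326·2.944 = 40.8 hours

40.8 hours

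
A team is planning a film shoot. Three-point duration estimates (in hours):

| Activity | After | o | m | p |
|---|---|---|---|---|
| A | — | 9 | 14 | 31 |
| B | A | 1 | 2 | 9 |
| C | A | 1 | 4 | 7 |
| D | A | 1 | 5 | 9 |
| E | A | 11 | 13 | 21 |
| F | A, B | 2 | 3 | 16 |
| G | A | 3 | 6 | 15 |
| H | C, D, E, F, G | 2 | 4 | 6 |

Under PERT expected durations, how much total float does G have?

7 hours

te_A = (9 + 4·14 + 31)/6 = 96/6 = 16
te_B = (1 + 4·2 + 9)/6 = 18/6 = 3
te_C = (1 + 4·4 + 7)/6 = 24/6 = 4
te_D = (1 + 4·5 + 9)/6 = 30/6 = 5
te_E = (11 + 4·13 + 21)/6 = 84/6 = 14
te_F = (2 + 4·3 + 16)/6 = 30/6 = 5
te_G = (3 + 4·6 + 15)/6 = 42/6 = 7
te_H = (2 + 4·4 + 6)/6 = 24/6 = 4

Forward pass:
ES_A = 0; EF_A = 16
ES_B = 16; EF_B = 16+3 = 19
ES_C = 16; EF_C = 16+4 = 20
ES_D = 16; EF_D = 16+5 = 21
ES_E = 16; EF_E = 16+14 = 30
ES_F = max(EF_A=16, EF_B=19) = 19; EF_F = 19+5 = 24
ES_G = 16; EF_G = 16+7 = 23
ES_H = max(EF_C=20, EF_D=21, EF_E=30, EF_F=24, EF_G=23) = 30; EF_H = 30+4 = 34
Expected project duration μ = 34 hours. Critical path: A → E → H.

Backward pass:
LF_H = 34; LS_H = 34−4 = 30
LF_G = LS_H = 30; LS_G = 30−7 = 23
LF_F = LS_H = 30; LS_F = 30−5 = 25
LF_E = LS_H = 30; LS_E = 30−14 = 16
LF_D = LS_H = 30; LS_D = 30−5 = 25
LF_C = LS_H = 30; LS_C = 30−4 = 26
LF_B = LS_F = 25; LS_B = 25−3 = 22
LF_A = min(LS_B=22, LS_C=26, LS_D=25, LS_E=16, LS_F=25, LS_G=23) = 16; LS_A = 16−16 = 0
Slack_G = LS_G − ES_G = 23 − 16 = 7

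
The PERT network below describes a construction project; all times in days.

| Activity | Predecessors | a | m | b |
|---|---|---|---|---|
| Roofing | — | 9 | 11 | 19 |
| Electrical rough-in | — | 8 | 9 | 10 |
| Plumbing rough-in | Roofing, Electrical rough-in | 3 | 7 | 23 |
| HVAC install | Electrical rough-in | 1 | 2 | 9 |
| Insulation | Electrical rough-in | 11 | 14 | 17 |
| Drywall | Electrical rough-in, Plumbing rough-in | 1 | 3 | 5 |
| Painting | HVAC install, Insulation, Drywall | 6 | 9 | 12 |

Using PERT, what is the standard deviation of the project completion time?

3.92 days

te_Roofing = (9 + 4·11 + 19)/6 = 72/6 = 12; σ²_Roofing = ((19−9)/6)² = 2.778
te_Electrical rough-in = (8 + 4·9 + 10)/6 = 54/6 = 9; σ²_Electrical rough-in = ((10−8)/6)² = 0.111
te_Plumbing rough-in = (3 + 4·7 + 23)/6 = 54/6 = 9; σ²_Plumbing rough-in = ((23−3)/6)² = 11.111
te_HVAC install = (1 + 4·2 + 9)/6 = 18/6 = 3; σ²_HVAC install = ((9−1)/6)² = 1.778
te_Insulation = (11 + 4·14 + 17)/6 = 84/6 = 14; σ²_Insulation = ((17−11)/6)² = 1.000
te_Drywall = (1 + 4·3 + 5)/6 = 18/6 = 3; σ²_Drywall = ((5−1)/6)² = 0.444
te_Painting = (6 + 4·9 + 12)/6 = 54/6 = 9; σ²_Painting = ((12−6)/6)² = 1.000

Forward pass:
ES_Roofing = 0; EF_Roofing = 12
ES_Electrical rough-in = 0; EF_Electrical rough-in = 9
ES_Plumbing rough-in = max(EF_Roofing=12, EF_Electrical rough-in=9) = 12; EF_Plumbing rough-in = 12+9 = 21
ES_HVAC install = 9; EF_HVAC install = 9+3 = 12
ES_Insulation = 9; EF_Insulation = 9+14 = 23
ES_Drywall = max(EF_Electrical rough-in=9, EF_Plumbing rough-in=21) = 21; EF_Drywall = 21+3 = 24
ES_Painting = max(EF_HVAC install=12, EF_Insulation=23, EF_Drywall=24) = 24; EF_Painting = 24+9 = 33
Expected project duration μ = 33 days. Critical path: Roofing → Plumbing rough-in → Drywall → Painting.

Variance along critical path = 2.778 + 11.111 + 0.444 + 1.000 = 15.333
σ = √15.333 = 3.916 days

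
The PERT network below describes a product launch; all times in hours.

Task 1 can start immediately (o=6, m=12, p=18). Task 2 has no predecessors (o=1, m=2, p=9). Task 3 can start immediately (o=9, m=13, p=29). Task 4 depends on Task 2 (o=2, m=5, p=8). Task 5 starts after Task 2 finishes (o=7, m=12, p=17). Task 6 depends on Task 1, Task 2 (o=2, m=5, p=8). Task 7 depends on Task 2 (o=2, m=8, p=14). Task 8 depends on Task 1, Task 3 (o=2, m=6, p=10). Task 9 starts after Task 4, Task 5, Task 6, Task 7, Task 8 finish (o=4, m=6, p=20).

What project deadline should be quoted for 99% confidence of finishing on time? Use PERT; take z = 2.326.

39.4 hours

te_Task 1 = (6 + 4·12 + 18)/6 = 72/6 = 12; σ²_Task 1 = ((18−6)/6)² = 4.000
te_Task 2 = (1 + 4·2 + 9)/6 = 18/6 = 3; σ²_Task 2 = ((9−1)/6)² = 1.778
te_Task 3 = (9 + 4·13 + 29)/6 = 90/6 = 15; σ²_Task 3 = ((29−9)/6)² = 11.111
te_Task 4 = (2 + 4·5 + 8)/6 = 30/6 = 5; σ²_Task 4 = ((8−2)/6)² = 1.000
te_Task 5 = (7 + 4·12 + 17)/6 = 72/6 = 12; σ²_Task 5 = ((17−7)/6)² = 2.778
te_Task 6 = (2 + 4·5 + 8)/6 = 30/6 = 5; σ²_Task 6 = ((8−2)/6)² = 1.000
te_Task 7 = (2 + 4·8 + 14)/6 = 48/6 = 8; σ²_Task 7 = ((14−2)/6)² = 4.000
te_Task 8 = (2 + 4·6 + 10)/6 = 36/6 = 6; σ²_Task 8 = ((10−2)/6)² = 1.778
te_Task 9 = (4 + 4·6 + 20)/6 = 48/6 = 8; σ²_Task 9 = ((20−4)/6)² = 7.111

Forward pass:
ES_Task 1 = 0; EF_Task 1 = 12
ES_Task 2 = 0; EF_Task 2 = 3
ES_Task 3 = 0; EF_Task 3 = 15
ES_Task 4 = 3; EF_Task 4 = 3+5 = 8
ES_Task 5 = 3; EF_Task 5 = 3+12 = 15
ES_Task 6 = max(EF_Task 1=12, EF_Task 2=3) = 12; EF_Task 6 = 12+5 = 17
ES_Task 7 = 3; EF_Task 7 = 3+8 = 11
ES_Task 8 = max(EF_Task 1=12, EF_Task 3=15) = 15; EF_Task 8 = 15+6 = 21
ES_Task 9 = max(EF_Task 4=8, EF_Task 5=15, EF_Task 6=17, EF_Task 7=11, EF_Task 8=21) = 21; EF_Task 9 = 21+8 = 29
Expected project duration μ = 29 hours. Critical path: Task 3 → Task 8 → Task 9.

Variance along critical path = 11.111 + 1.778 + 7.111 = 20.000; σ = 4.472 hours.
D = μ + z·σ = 29 + 2.326·4.472 = 39.4 hours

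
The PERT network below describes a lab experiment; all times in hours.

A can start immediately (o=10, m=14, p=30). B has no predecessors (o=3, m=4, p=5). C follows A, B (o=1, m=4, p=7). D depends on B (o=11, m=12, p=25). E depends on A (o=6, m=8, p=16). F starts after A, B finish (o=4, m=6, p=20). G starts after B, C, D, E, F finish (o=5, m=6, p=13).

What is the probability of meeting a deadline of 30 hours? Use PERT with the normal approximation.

te_A = (10 + 4·14 + 30)/6 = 96/6 = 16; σ²_A = ((30−10)/6)² = 11.111
te_B = (3 + 4·4 + 5)/6 = 24/6 = 4; σ²_B = ((5−3)/6)² = 0.111
te_C = (1 + 4·4 + 7)/6 = 24/6 = 4; σ²_C = ((7−1)/6)² = 1.000
te_D = (11 + 4·12 + 25)/6 = 84/6 = 14; σ²_D = ((25−11)/6)² = 5.444
te_E = (6 + 4·8 + 16)/6 = 54/6 = 9; σ²_E = ((16−6)/6)² = 2.778
te_F = (4 + 4·6 + 20)/6 = 48/6 = 8; σ²_F = ((20−4)/6)² = 7.111
te_G = (5 + 4·6 + 13)/6 = 42/6 = 7; σ²_G = ((13−5)/6)² = 1.778

Forward pass:
ES_A = 0; EF_A = 16
ES_B = 0; EF_B = 4
ES_C = max(EF_A=16, EF_B=4) = 16; EF_C = 16+4 = 20
ES_D = 4; EF_D = 4+14 = 18
ES_E = 16; EF_E = 16+9 = 25
ES_F = max(EF_A=16, EF_B=4) = 16; EF_F = 16+8 = 24
ES_G = max(EF_B=4, EF_C=20, EF_D=18, EF_E=25, EF_F=24) = 25; EF_G = 25+7 = 32
Expected project duration μ = 32 hours. Critical path: A → E → G.

Variance along critical path = 11.111 + 2.778 + 1.778 = 15.667; σ = √15.667 = 3.958 hours.
Z = (30 − 32) / 3.958 = -0.505
P(T ≤ 30) = Φ(-0.505) ≈ 0.307

0.307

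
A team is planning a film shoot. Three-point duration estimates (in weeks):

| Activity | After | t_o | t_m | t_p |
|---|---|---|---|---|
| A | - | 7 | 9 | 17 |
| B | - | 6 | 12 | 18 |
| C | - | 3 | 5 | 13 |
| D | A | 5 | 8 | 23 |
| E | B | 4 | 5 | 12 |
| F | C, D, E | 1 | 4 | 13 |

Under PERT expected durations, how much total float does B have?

te_A = (7 + 4·9 + 17)/6 = 60/6 = 10
te_B = (6 + 4·12 + 18)/6 = 72/6 = 12
te_C = (3 + 4·5 + 13)/6 = 36/6 = 6
te_D = (5 + 4·8 + 23)/6 = 60/6 = 10
te_E = (4 + 4·5 + 12)/6 = 36/6 = 6
te_F = (1 + 4·4 + 13)/6 = 30/6 = 5

Forward pass:
ES_A = 0; EF_A = 10
ES_B = 0; EF_B = 12
ES_C = 0; EF_C = 6
ES_D = 10; EF_D = 10+10 = 20
ES_E = 12; EF_E = 12+6 = 18
ES_F = max(EF_C=6, EF_D=20, EF_E=18) = 20; EF_F = 20+5 = 25
Expected project duration μ = 25 weeks. Critical path: A → D → F.

Backward pass:
LF_F = 25; LS_F = 25−5 = 20
LF_E = LS_F = 20; LS_E = 20−6 = 14
LF_D = LS_F = 20; LS_D = 20−10 = 10
LF_C = LS_F = 20; LS_C = 20−6 = 14
LF_B = LS_E = 14; LS_B = 14−12 = 2
LF_A = LS_D = 10; LS_A = 10−10 = 0
Slack_B = LS_B − ES_B = 2 − 0 = 2

2 weeks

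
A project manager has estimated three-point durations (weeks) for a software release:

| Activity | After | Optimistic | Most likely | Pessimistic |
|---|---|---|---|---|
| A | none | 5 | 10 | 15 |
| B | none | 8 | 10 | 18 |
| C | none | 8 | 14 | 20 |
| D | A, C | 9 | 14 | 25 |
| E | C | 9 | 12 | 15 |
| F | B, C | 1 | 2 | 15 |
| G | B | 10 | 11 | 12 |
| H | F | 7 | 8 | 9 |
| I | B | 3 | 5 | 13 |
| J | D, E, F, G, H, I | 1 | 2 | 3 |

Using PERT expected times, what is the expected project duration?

31 weeks

te_A = (5 + 4·10 + 15)/6 = 60/6 = 10
te_B = (8 + 4·10 + 18)/6 = 66/6 = 11
te_C = (8 + 4·14 + 20)/6 = 84/6 = 14
te_D = (9 + 4·14 + 25)/6 = 90/6 = 15
te_E = (9 + 4·12 + 15)/6 = 72/6 = 12
te_F = (1 + 4·2 + 15)/6 = 24/6 = 4
te_G = (10 + 4·11 + 12)/6 = 66/6 = 11
te_H = (7 + 4·8 + 9)/6 = 48/6 = 8
te_I = (3 + 4·5 + 13)/6 = 36/6 = 6
te_J = (1 + 4·2 + 3)/6 = 12/6 = 2

Forward pass:
ES_A = 0; EF_A = 10
ES_B = 0; EF_B = 11
ES_C = 0; EF_C = 14
ES_D = max(EF_A=10, EF_C=14) = 14; EF_D = 14+15 = 29
ES_E = 14; EF_E = 14+12 = 26
ES_F = max(EF_B=11, EF_C=14) = 14; EF_F = 14+4 = 18
ES_G = 11; EF_G = 11+11 = 22
ES_H = 18; EF_H = 18+8 = 26
ES_I = 11; EF_I = 11+6 = 17
ES_J = max(EF_D=29, EF_E=26, EF_F=18, EF_G=22, EF_H=26, EF_I=17) = 29; EF_J = 29+2 = 31
Expected project duration μ = 31 weeks. Critical path: C → D → J.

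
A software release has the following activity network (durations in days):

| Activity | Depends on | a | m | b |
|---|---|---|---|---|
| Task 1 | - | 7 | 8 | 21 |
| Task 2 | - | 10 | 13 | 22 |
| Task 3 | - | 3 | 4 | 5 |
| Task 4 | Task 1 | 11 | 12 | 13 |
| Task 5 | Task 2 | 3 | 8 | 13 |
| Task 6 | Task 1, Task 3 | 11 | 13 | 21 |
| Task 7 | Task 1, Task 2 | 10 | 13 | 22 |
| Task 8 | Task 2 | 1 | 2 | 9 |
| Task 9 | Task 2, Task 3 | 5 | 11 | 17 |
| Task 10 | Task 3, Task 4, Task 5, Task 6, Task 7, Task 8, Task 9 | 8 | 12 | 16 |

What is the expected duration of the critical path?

40 days

te_Task 1 = (7 + 4·8 + 21)/6 = 60/6 = 10
te_Task 2 = (10 + 4·13 + 22)/6 = 84/6 = 14
te_Task 3 = (3 + 4·4 + 5)/6 = 24/6 = 4
te_Task 4 = (11 + 4·12 + 13)/6 = 72/6 = 12
te_Task 5 = (3 + 4·8 + 13)/6 = 48/6 = 8
te_Task 6 = (11 + 4·13 + 21)/6 = 84/6 = 14
te_Task 7 = (10 + 4·13 + 22)/6 = 84/6 = 14
te_Task 8 = (1 + 4·2 + 9)/6 = 18/6 = 3
te_Task 9 = (5 + 4·11 + 17)/6 = 66/6 = 11
te_Task 10 = (8 + 4·12 + 16)/6 = 72/6 = 12

Forward pass:
ES_Task 1 = 0; EF_Task 1 = 10
ES_Task 2 = 0; EF_Task 2 = 14
ES_Task 3 = 0; EF_Task 3 = 4
ES_Task 4 = 10; EF_Task 4 = 10+12 = 22
ES_Task 5 = 14; EF_Task 5 = 14+8 = 22
ES_Task 6 = max(EF_Task 1=10, EF_Task 3=4) = 10; EF_Task 6 = 10+14 = 24
ES_Task 7 = max(EF_Task 1=10, EF_Task 2=14) = 14; EF_Task 7 = 14+14 = 28
ES_Task 8 = 14; EF_Task 8 = 14+3 = 17
ES_Task 9 = max(EF_Task 2=14, EF_Task 3=4) = 14; EF_Task 9 = 14+11 = 25
ES_Task 10 = max(EF_Task 3=4, EF_Task 4=22, EF_Task 5=22, EF_Task 6=24, EF_Task 7=28, EF_Task 8=17, EF_Task 9=25) = 28; EF_Task 10 = 28+12 = 40
Expected project duration μ = 40 days. Critical path: Task 2 → Task 7 → Task 10.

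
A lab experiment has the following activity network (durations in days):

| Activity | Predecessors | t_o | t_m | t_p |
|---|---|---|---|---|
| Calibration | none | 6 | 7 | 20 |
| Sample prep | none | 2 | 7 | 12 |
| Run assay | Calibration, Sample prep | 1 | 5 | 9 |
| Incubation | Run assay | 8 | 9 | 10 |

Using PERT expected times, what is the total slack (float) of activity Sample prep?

2 days

te_Calibration = (6 + 4·7 + 20)/6 = 54/6 = 9
te_Sample prep = (2 + 4·7 + 12)/6 = 42/6 = 7
te_Run assay = (1 + 4·5 + 9)/6 = 30/6 = 5
te_Incubation = (8 + 4·9 + 10)/6 = 54/6 = 9

Forward pass:
ES_Calibration = 0; EF_Calibration = 9
ES_Sample prep = 0; EF_Sample prep = 7
ES_Run assay = max(EF_Calibration=9, EF_Sample prep=7) = 9; EF_Run assay = 9+5 = 14
ES_Incubation = 14; EF_Incubation = 14+9 = 23
Expected project duration μ = 23 days. Critical path: Calibration → Run assay → Incubation.

Backward pass:
LF_Incubation = 23; LS_Incubation = 23−9 = 14
LF_Run assay = LS_Incubation = 14; LS_Run assay = 14−5 = 9
LF_Sample prep = LS_Run assay = 9; LS_Sample prep = 9−7 = 2
LF_Calibration = LS_Run assay = 9; LS_Calibration = 9−9 = 0
Slack_Sample prep = LS_Sample prep − ES_Sample prep = 2 − 0 = 2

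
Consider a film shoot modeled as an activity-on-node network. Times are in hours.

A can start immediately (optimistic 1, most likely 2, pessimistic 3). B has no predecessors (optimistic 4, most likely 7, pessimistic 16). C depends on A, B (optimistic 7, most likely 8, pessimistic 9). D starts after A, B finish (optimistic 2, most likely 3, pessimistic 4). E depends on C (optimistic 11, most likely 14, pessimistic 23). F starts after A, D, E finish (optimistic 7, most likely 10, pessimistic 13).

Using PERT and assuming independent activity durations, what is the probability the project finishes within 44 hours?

0.840

te_A = (1 + 4·2 + 3)/6 = 12/6 = 2; σ²_A = ((3−1)/6)² = 0.111
te_B = (4 + 4·7 + 16)/6 = 48/6 = 8; σ²_B = ((16−4)/6)² = 4.000
te_C = (7 + 4·8 + 9)/6 = 48/6 = 8; σ²_C = ((9−7)/6)² = 0.111
te_D = (2 + 4·3 + 4)/6 = 18/6 = 3; σ²_D = ((4−2)/6)² = 0.111
te_E = (11 + 4·14 + 23)/6 = 90/6 = 15; σ²_E = ((23−11)/6)² = 4.000
te_F = (7 + 4·10 + 13)/6 = 60/6 = 10; σ²_F = ((13−7)/6)² = 1.000

Forward pass:
ES_A = 0; EF_A = 2
ES_B = 0; EF_B = 8
ES_C = max(EF_A=2, EF_B=8) = 8; EF_C = 8+8 = 16
ES_D = max(EF_A=2, EF_B=8) = 8; EF_D = 8+3 = 11
ES_E = 16; EF_E = 16+15 = 31
ES_F = max(EF_A=2, EF_D=11, EF_E=31) = 31; EF_F = 31+10 = 41
Expected project duration μ = 41 hours. Critical path: B → C → E → F.

Variance along critical path = 4.000 + 0.111 + 4.000 + 1.000 = 9.111; σ = √9.111 = 3.018 hours.
Z = (44 − 41) / 3.018 = 0.994
P(T ≤ 44) = Φ(0.994) ≈ 0.840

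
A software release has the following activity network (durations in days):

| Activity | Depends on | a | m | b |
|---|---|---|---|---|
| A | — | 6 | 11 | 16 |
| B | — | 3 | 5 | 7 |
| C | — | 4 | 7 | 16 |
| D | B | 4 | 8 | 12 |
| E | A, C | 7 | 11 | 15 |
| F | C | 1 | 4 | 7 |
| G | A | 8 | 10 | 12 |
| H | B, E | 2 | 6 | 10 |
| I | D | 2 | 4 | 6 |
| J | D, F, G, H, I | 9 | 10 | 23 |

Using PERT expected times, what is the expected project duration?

40 days

te_A = (6 + 4·11 + 16)/6 = 66/6 = 11
te_B = (3 + 4·5 + 7)/6 = 30/6 = 5
te_C = (4 + 4·7 + 16)/6 = 48/6 = 8
te_D = (4 + 4·8 + 12)/6 = 48/6 = 8
te_E = (7 + 4·11 + 15)/6 = 66/6 = 11
te_F = (1 + 4·4 + 7)/6 = 24/6 = 4
te_G = (8 + 4·10 + 12)/6 = 60/6 = 10
te_H = (2 + 4·6 + 10)/6 = 36/6 = 6
te_I = (2 + 4·4 + 6)/6 = 24/6 = 4
te_J = (9 + 4·10 + 23)/6 = 72/6 = 12

Forward pass:
ES_A = 0; EF_A = 11
ES_B = 0; EF_B = 5
ES_C = 0; EF_C = 8
ES_D = 5; EF_D = 5+8 = 13
ES_E = max(EF_A=11, EF_C=8) = 11; EF_E = 11+11 = 22
ES_F = 8; EF_F = 8+4 = 12
ES_G = 11; EF_G = 11+10 = 21
ES_H = max(EF_B=5, EF_E=22) = 22; EF_H = 22+6 = 28
ES_I = 13; EF_I = 13+4 = 17
ES_J = max(EF_D=13, EF_F=12, EF_G=21, EF_H=28, EF_I=17) = 28; EF_J = 28+12 = 40
Expected project duration μ = 40 days. Critical path: A → E → H → J.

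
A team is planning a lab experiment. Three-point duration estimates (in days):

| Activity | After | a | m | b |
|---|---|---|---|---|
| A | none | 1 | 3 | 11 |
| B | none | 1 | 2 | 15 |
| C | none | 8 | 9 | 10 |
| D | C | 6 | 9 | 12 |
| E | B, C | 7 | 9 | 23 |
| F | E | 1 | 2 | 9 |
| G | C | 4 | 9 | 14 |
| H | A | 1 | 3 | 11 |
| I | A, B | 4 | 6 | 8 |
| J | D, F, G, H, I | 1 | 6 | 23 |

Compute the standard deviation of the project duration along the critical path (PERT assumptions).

4.74 days

te_A = (1 + 4·3 + 11)/6 = 24/6 = 4; σ²_A = ((11−1)/6)² = 2.778
te_B = (1 + 4·2 + 15)/6 = 24/6 = 4; σ²_B = ((15−1)/6)² = 5.444
te_C = (8 + 4·9 + 10)/6 = 54/6 = 9; σ²_C = ((10−8)/6)² = 0.111
te_D = (6 + 4·9 + 12)/6 = 54/6 = 9; σ²_D = ((12−6)/6)² = 1.000
te_E = (7 + 4·9 + 23)/6 = 66/6 = 11; σ²_E = ((23−7)/6)² = 7.111
te_F = (1 + 4·2 + 9)/6 = 18/6 = 3; σ²_F = ((9−1)/6)² = 1.778
te_G = (4 + 4·9 + 14)/6 = 54/6 = 9; σ²_G = ((14−4)/6)² = 2.778
te_H = (1 + 4·3 + 11)/6 = 24/6 = 4; σ²_H = ((11−1)/6)² = 2.778
te_I = (4 + 4·6 + 8)/6 = 36/6 = 6; σ²_I = ((8−4)/6)² = 0.444
te_J = (1 + 4·6 + 23)/6 = 48/6 = 8; σ²_J = ((23−1)/6)² = 13.444

Forward pass:
ES_A = 0; EF_A = 4
ES_B = 0; EF_B = 4
ES_C = 0; EF_C = 9
ES_D = 9; EF_D = 9+9 = 18
ES_E = max(EF_B=4, EF_C=9) = 9; EF_E = 9+11 = 20
ES_F = 20; EF_F = 20+3 = 23
ES_G = 9; EF_G = 9+9 = 18
ES_H = 4; EF_H = 4+4 = 8
ES_I = max(EF_A=4, EF_B=4) = 4; EF_I = 4+6 = 10
ES_J = max(EF_D=18, EF_F=23, EF_G=18, EF_H=8, EF_I=10) = 23; EF_J = 23+8 = 31
Expected project duration μ = 31 days. Critical path: C → E → F → J.

Variance along critical path = 0.111 + 7.111 + 1.778 + 13.444 = 22.444
σ = √22.444 = 4.738 days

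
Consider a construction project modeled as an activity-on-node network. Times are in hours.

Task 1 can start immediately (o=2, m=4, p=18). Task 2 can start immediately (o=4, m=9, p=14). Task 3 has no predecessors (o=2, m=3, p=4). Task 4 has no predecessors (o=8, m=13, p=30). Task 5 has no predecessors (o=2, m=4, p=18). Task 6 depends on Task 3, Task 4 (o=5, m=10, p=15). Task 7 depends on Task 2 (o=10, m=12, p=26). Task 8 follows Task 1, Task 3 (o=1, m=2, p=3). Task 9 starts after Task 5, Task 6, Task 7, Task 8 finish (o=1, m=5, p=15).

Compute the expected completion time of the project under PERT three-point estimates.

te_Task 1 = (2 + 4·4 + 18)/6 = 36/6 = 6
te_Task 2 = (4 + 4·9 + 14)/6 = 54/6 = 9
te_Task 3 = (2 + 4·3 + 4)/6 = 18/6 = 3
te_Task 4 = (8 + 4·13 + 30)/6 = 90/6 = 15
te_Task 5 = (2 + 4·4 + 18)/6 = 36/6 = 6
te_Task 6 = (5 + 4·10 + 15)/6 = 60/6 = 10
te_Task 7 = (10 + 4·12 + 26)/6 = 84/6 = 14
te_Task 8 = (1 + 4·2 + 3)/6 = 12/6 = 2
te_Task 9 = (1 + 4·5 + 15)/6 = 36/6 = 6

Forward pass:
ES_Task 1 = 0; EF_Task 1 = 6
ES_Task 2 = 0; EF_Task 2 = 9
ES_Task 3 = 0; EF_Task 3 = 3
ES_Task 4 = 0; EF_Task 4 = 15
ES_Task 5 = 0; EF_Task 5 = 6
ES_Task 6 = max(EF_Task 3=3, EF_Task 4=15) = 15; EF_Task 6 = 15+10 = 25
ES_Task 7 = 9; EF_Task 7 = 9+14 = 23
ES_Task 8 = max(EF_Task 1=6, EF_Task 3=3) = 6; EF_Task 8 = 6+2 = 8
ES_Task 9 = max(EF_Task 5=6, EF_Task 6=25, EF_Task 7=23, EF_Task 8=8) = 25; EF_Task 9 = 25+6 = 31
Expected project duration μ = 31 hours. Critical path: Task 4 → Task 6 → Task 9.

31 hours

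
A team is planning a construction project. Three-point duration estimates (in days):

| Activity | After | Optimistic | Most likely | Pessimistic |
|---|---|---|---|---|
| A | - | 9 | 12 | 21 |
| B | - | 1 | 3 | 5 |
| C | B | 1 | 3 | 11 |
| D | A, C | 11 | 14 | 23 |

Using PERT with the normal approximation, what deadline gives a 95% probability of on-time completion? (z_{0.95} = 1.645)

32.7 days

te_A = (9 + 4·12 + 21)/6 = 78/6 = 13; σ²_A = ((21−9)/6)² = 4.000
te_B = (1 + 4·3 + 5)/6 = 18/6 = 3; σ²_B = ((5−1)/6)² = 0.444
te_C = (1 + 4·3 + 11)/6 = 24/6 = 4; σ²_C = ((11−1)/6)² = 2.778
te_D = (11 + 4·14 + 23)/6 = 90/6 = 15; σ²_D = ((23−11)/6)² = 4.000

Forward pass:
ES_A = 0; EF_A = 13
ES_B = 0; EF_B = 3
ES_C = 3; EF_C = 3+4 = 7
ES_D = max(EF_A=13, EF_C=7) = 13; EF_D = 13+15 = 28
Expected project duration μ = 28 days. Critical path: A → D.

Variance along critical path = 4.000 + 4.000 = 8.000; σ = 2.828 days.
D = μ + z·σ = 28 + 1.645·2.828 = 32.7 days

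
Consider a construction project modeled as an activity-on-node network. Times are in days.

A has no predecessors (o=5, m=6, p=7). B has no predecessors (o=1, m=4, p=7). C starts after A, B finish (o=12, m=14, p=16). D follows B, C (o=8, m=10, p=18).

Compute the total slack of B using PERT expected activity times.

te_A = (5 + 4·6 + 7)/6 = 36/6 = 6
te_B = (1 + 4·4 + 7)/6 = 24/6 = 4
te_C = (12 + 4·14 + 16)/6 = 84/6 = 14
te_D = (8 + 4·10 + 18)/6 = 66/6 = 11

Forward pass:
ES_A = 0; EF_A = 6
ES_B = 0; EF_B = 4
ES_C = max(EF_A=6, EF_B=4) = 6; EF_C = 6+14 = 20
ES_D = max(EF_B=4, EF_C=20) = 20; EF_D = 20+11 = 31
Expected project duration μ = 31 days. Critical path: A → C → D.

Backward pass:
LF_D = 31; LS_D = 31−11 = 20
LF_C = LS_D = 20; LS_C = 20−14 = 6
LF_B = min(LS_C=6, LS_D=20) = 6; LS_B = 6−4 = 2
LF_A = LS_C = 6; LS_A = 6−6 = 0
Slack_B = LS_B − ES_B = 2 − 0 = 2

2 days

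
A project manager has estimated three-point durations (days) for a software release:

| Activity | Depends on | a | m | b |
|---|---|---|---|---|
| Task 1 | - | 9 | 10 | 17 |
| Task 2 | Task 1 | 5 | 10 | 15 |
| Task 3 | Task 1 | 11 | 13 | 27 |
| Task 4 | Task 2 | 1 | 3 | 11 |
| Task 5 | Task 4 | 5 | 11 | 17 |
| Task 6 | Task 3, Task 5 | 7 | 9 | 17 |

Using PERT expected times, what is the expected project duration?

46 days

te_Task 1 = (9 + 4·10 + 17)/6 = 66/6 = 11
te_Task 2 = (5 + 4·10 + 15)/6 = 60/6 = 10
te_Task 3 = (11 + 4·13 + 27)/6 = 90/6 = 15
te_Task 4 = (1 + 4·3 + 11)/6 = 24/6 = 4
te_Task 5 = (5 + 4·11 + 17)/6 = 66/6 = 11
te_Task 6 = (7 + 4·9 + 17)/6 = 60/6 = 10

Forward pass:
ES_Task 1 = 0; EF_Task 1 = 11
ES_Task 2 = 11; EF_Task 2 = 11+10 = 21
ES_Task 3 = 11; EF_Task 3 = 11+15 = 26
ES_Task 4 = 21; EF_Task 4 = 21+4 = 25
ES_Task 5 = 25; EF_Task 5 = 25+11 = 36
ES_Task 6 = max(EF_Task 3=26, EF_Task 5=36) = 36; EF_Task 6 = 36+10 = 46
Expected project duration μ = 46 days. Critical path: Task 1 → Task 2 → Task 4 → Task 5 → Task 6.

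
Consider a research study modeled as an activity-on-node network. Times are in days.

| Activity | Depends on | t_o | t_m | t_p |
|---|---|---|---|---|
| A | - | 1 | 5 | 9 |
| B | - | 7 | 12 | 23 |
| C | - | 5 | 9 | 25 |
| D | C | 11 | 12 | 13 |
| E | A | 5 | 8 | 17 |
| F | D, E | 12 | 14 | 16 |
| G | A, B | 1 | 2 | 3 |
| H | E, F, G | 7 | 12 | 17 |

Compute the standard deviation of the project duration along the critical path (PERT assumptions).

te_A = (1 + 4·5 + 9)/6 = 30/6 = 5; σ²_A = ((9−1)/6)² = 1.778
te_B = (7 + 4·12 + 23)/6 = 78/6 = 13; σ²_B = ((23−7)/6)² = 7.111
te_C = (5 + 4·9 + 25)/6 = 66/6 = 11; σ²_C = ((25−5)/6)² = 11.111
te_D = (11 + 4·12 + 13)/6 = 72/6 = 12; σ²_D = ((13−11)/6)² = 0.111
te_E = (5 + 4·8 + 17)/6 = 54/6 = 9; σ²_E = ((17−5)/6)² = 4.000
te_F = (12 + 4·14 + 16)/6 = 84/6 = 14; σ²_F = ((16−12)/6)² = 0.444
te_G = (1 + 4·2 + 3)/6 = 12/6 = 2; σ²_G = ((3−1)/6)² = 0.111
te_H = (7 + 4·12 + 17)/6 = 72/6 = 12; σ²_H = ((17−7)/6)² = 2.778

Forward pass:
ES_A = 0; EF_A = 5
ES_B = 0; EF_B = 13
ES_C = 0; EF_C = 11
ES_D = 11; EF_D = 11+12 = 23
ES_E = 5; EF_E = 5+9 = 14
ES_F = max(EF_D=23, EF_E=14) = 23; EF_F = 23+14 = 37
ES_G = max(EF_A=5, EF_B=13) = 13; EF_G = 13+2 = 15
ES_H = max(EF_E=14, EF_F=37, EF_G=15) = 37; EF_H = 37+12 = 49
Expected project duration μ = 49 days. Critical path: C → D → F → H.

Variance along critical path = 11.111 + 0.111 + 0.444 + 2.778 = 14.444
σ = √14.444 = 3.801 days

3.80 days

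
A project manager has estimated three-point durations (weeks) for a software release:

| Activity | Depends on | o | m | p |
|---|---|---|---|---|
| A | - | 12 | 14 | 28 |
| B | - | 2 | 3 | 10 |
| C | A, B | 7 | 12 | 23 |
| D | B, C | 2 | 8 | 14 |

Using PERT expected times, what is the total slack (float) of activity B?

te_A = (12 + 4·14 + 28)/6 = 96/6 = 16
te_B = (2 + 4·3 + 10)/6 = 24/6 = 4
te_C = (7 + 4·12 + 23)/6 = 78/6 = 13
te_D = (2 + 4·8 + 14)/6 = 48/6 = 8

Forward pass:
ES_A = 0; EF_A = 16
ES_B = 0; EF_B = 4
ES_C = max(EF_A=16, EF_B=4) = 16; EF_C = 16+13 = 29
ES_D = max(EF_B=4, EF_C=29) = 29; EF_D = 29+8 = 37
Expected project duration μ = 37 weeks. Critical path: A → C → D.

Backward pass:
LF_D = 37; LS_D = 37−8 = 29
LF_C = LS_D = 29; LS_C = 29−13 = 16
LF_B = min(LS_C=16, LS_D=29) = 16; LS_B = 16−4 = 12
LF_A = LS_C = 16; LS_A = 16−16 = 0
Slack_B = LS_B − ES_B = 12 − 0 = 12

12 weeks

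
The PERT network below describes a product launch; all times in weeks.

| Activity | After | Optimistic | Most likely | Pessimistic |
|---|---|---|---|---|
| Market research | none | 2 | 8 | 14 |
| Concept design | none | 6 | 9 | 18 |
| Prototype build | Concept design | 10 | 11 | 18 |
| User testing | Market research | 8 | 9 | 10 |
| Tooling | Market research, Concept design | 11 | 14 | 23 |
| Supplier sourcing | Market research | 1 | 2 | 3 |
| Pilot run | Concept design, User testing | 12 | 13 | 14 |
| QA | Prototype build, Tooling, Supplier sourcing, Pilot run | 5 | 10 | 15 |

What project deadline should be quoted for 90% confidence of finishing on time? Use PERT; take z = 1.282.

te_Market research = (2 + 4·8 + 14)/6 = 48/6 = 8; σ²_Market research = ((14−2)/6)² = 4.000
te_Concept design = (6 + 4·9 + 18)/6 = 60/6 = 10; σ²_Concept design = ((18−6)/6)² = 4.000
te_Prototype build = (10 + 4·11 + 18)/6 = 72/6 = 12; σ²_Prototype build = ((18−10)/6)² = 1.778
te_User testing = (8 + 4·9 + 10)/6 = 54/6 = 9; σ²_User testing = ((10−8)/6)² = 0.111
te_Tooling = (11 + 4·14 + 23)/6 = 90/6 = 15; σ²_Tooling = ((23−11)/6)² = 4.000
te_Supplier sourcing = (1 + 4·2 + 3)/6 = 12/6 = 2; σ²_Supplier sourcing = ((3−1)/6)² = 0.111
te_Pilot run = (12 + 4·13 + 14)/6 = 78/6 = 13; σ²_Pilot run = ((14−12)/6)² = 0.111
te_QA = (5 + 4·10 + 15)/6 = 60/6 = 10; σ²_QA = ((15−5)/6)² = 2.778

Forward pass:
ES_Market research = 0; EF_Market research = 8
ES_Concept design = 0; EF_Concept design = 10
ES_Prototype build = 10; EF_Prototype build = 10+12 = 22
ES_User testing = 8; EF_User testing = 8+9 = 17
ES_Tooling = max(EF_Market research=8, EF_Concept design=10) = 10; EF_Tooling = 10+15 = 25
ES_Supplier sourcing = 8; EF_Supplier sourcing = 8+2 = 10
ES_Pilot run = max(EF_Concept design=10, EF_User testing=17) = 17; EF_Pilot run = 17+13 = 30
ES_QA = max(EF_Prototype build=22, EF_Tooling=25, EF_Supplier sourcing=10, EF_Pilot run=30) = 30; EF_QA = 30+10 = 40
Expected project duration μ = 40 weeks. Critical path: Market research → User testing → Pilot run → QA.

Variance along critical path = 4.000 + 0.111 + 0.111 + 2.778 = 7.000; σ = 2.646 weeks.
D = μ + z·σ = 40 + 1.282·2.646 = 43.4 weeks

43.4 weeks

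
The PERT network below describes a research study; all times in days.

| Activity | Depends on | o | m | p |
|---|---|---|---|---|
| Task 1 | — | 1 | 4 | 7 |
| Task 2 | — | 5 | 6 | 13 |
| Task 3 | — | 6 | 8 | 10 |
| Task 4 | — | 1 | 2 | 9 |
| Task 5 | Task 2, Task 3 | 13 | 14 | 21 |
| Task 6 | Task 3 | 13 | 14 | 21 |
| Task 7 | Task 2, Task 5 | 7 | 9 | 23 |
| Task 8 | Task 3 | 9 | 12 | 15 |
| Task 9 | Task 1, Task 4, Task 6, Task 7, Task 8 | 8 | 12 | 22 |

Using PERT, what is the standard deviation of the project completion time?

te_Task 1 = (1 + 4·4 + 7)/6 = 24/6 = 4; σ²_Task 1 = ((7−1)/6)² = 1.000
te_Task 2 = (5 + 4·6 + 13)/6 = 42/6 = 7; σ²_Task 2 = ((13−5)/6)² = 1.778
te_Task 3 = (6 + 4·8 + 10)/6 = 48/6 = 8; σ²_Task 3 = ((10−6)/6)² = 0.444
te_Task 4 = (1 + 4·2 + 9)/6 = 18/6 = 3; σ²_Task 4 = ((9−1)/6)² = 1.778
te_Task 5 = (13 + 4·14 + 21)/6 = 90/6 = 15; σ²_Task 5 = ((21−13)/6)² = 1.778
te_Task 6 = (13 + 4·14 + 21)/6 = 90/6 = 15; σ²_Task 6 = ((21−13)/6)² = 1.778
te_Task 7 = (7 + 4·9 + 23)/6 = 66/6 = 11; σ²_Task 7 = ((23−7)/6)² = 7.111
te_Task 8 = (9 + 4·12 + 15)/6 = 72/6 = 12; σ²_Task 8 = ((15−9)/6)² = 1.000
te_Task 9 = (8 + 4·12 + 22)/6 = 78/6 = 13; σ²_Task 9 = ((22−8)/6)² = 5.444

Forward pass:
ES_Task 1 = 0; EF_Task 1 = 4
ES_Task 2 = 0; EF_Task 2 = 7
ES_Task 3 = 0; EF_Task 3 = 8
ES_Task 4 = 0; EF_Task 4 = 3
ES_Task 5 = max(EF_Task 2=7, EF_Task 3=8) = 8; EF_Task 5 = 8+15 = 23
ES_Task 6 = 8; EF_Task 6 = 8+15 = 23
ES_Task 7 = max(EF_Task 2=7, EF_Task 5=23) = 23; EF_Task 7 = 23+11 = 34
ES_Task 8 = 8; EF_Task 8 = 8+12 = 20
ES_Task 9 = max(EF_Task 1=4, EF_Task 4=3, EF_Task 6=23, EF_Task 7=34, EF_Task 8=20) = 34; EF_Task 9 = 34+13 = 47
Expected project duration μ = 47 days. Critical path: Task 3 → Task 5 → Task 7 → Task 9.

Variance along critical path = 0.444 + 1.778 + 7.111 + 5.444 = 14.778
σ = √14.778 = 3.844 days

3.84 days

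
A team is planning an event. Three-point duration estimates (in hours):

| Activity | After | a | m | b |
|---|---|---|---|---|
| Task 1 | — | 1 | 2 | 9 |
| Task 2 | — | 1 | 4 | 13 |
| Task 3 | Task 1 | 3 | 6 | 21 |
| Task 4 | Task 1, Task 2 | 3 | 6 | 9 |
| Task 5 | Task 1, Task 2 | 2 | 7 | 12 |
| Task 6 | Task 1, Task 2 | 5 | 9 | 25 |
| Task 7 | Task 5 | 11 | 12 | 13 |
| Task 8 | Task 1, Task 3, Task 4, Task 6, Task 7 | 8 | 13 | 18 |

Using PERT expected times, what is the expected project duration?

37 hours

te_Task 1 = (1 + 4·2 + 9)/6 = 18/6 = 3
te_Task 2 = (1 + 4·4 + 13)/6 = 30/6 = 5
te_Task 3 = (3 + 4·6 + 21)/6 = 48/6 = 8
te_Task 4 = (3 + 4·6 + 9)/6 = 36/6 = 6
te_Task 5 = (2 + 4·7 + 12)/6 = 42/6 = 7
te_Task 6 = (5 + 4·9 + 25)/6 = 66/6 = 11
te_Task 7 = (11 + 4·12 + 13)/6 = 72/6 = 12
te_Task 8 = (8 + 4·13 + 18)/6 = 78/6 = 13

Forward pass:
ES_Task 1 = 0; EF_Task 1 = 3
ES_Task 2 = 0; EF_Task 2 = 5
ES_Task 3 = 3; EF_Task 3 = 3+8 = 11
ES_Task 4 = max(EF_Task 1=3, EF_Task 2=5) = 5; EF_Task 4 = 5+6 = 11
ES_Task 5 = max(EF_Task 1=3, EF_Task 2=5) = 5; EF_Task 5 = 5+7 = 12
ES_Task 6 = max(EF_Task 1=3, EF_Task 2=5) = 5; EF_Task 6 = 5+11 = 16
ES_Task 7 = 12; EF_Task 7 = 12+12 = 24
ES_Task 8 = max(EF_Task 1=3, EF_Task 3=11, EF_Task 4=11, EF_Task 6=16, EF_Task 7=24) = 24; EF_Task 8 = 24+13 = 37
Expected project duration μ = 37 hours. Critical path: Task 2 → Task 5 → Task 7 → Task 8.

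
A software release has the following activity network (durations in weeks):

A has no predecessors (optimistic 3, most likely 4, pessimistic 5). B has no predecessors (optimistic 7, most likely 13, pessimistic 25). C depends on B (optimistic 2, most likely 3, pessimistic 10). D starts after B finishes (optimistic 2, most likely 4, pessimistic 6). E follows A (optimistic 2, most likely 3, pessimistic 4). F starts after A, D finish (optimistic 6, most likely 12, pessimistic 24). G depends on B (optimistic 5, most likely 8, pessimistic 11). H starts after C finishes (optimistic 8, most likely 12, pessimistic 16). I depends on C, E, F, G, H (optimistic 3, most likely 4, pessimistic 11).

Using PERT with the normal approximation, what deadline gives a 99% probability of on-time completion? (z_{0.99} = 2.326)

te_A = (3 + 4·4 + 5)/6 = 24/6 = 4; σ²_A = ((5−3)/6)² = 0.111
te_B = (7 + 4·13 + 25)/6 = 84/6 = 14; σ²_B = ((25−7)/6)² = 9.000
te_C = (2 + 4·3 + 10)/6 = 24/6 = 4; σ²_C = ((10−2)/6)² = 1.778
te_D = (2 + 4·4 + 6)/6 = 24/6 = 4; σ²_D = ((6−2)/6)² = 0.444
te_E = (2 + 4·3 + 4)/6 = 18/6 = 3; σ²_E = ((4−2)/6)² = 0.111
te_F = (6 + 4·12 + 24)/6 = 78/6 = 13; σ²_F = ((24−6)/6)² = 9.000
te_G = (5 + 4·8 + 11)/6 = 48/6 = 8; σ²_G = ((11−5)/6)² = 1.000
te_H = (8 + 4·12 + 16)/6 = 72/6 = 12; σ²_H = ((16−8)/6)² = 1.778
te_I = (3 + 4·4 + 11)/6 = 30/6 = 5; σ²_I = ((11−3)/6)² = 1.778

Forward pass:
ES_A = 0; EF_A = 4
ES_B = 0; EF_B = 14
ES_C = 14; EF_C = 14+4 = 18
ES_D = 14; EF_D = 14+4 = 18
ES_E = 4; EF_E = 4+3 = 7
ES_F = max(EF_A=4, EF_D=18) = 18; EF_F = 18+13 = 31
ES_G = 14; EF_G = 14+8 = 22
ES_H = 18; EF_H = 18+12 = 30
ES_I = max(EF_C=18, EF_E=7, EF_F=31, EF_G=22, EF_H=30) = 31; EF_I = 31+5 = 36
Expected project duration μ = 36 weeks. Critical path: B → D → F → I.

Variance along critical path = 9.000 + 0.444 + 9.000 + 1.778 = 20.222; σ = 4.497 weeks.
D = μ + z·σ = 36 + 2.326·4.497 = 46.5 weeks

46.5 weeks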